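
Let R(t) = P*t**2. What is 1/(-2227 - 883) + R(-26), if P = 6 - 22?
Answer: -33637761/3110 ≈ -10816.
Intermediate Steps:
P = -16
R(t) = -16*t**2
1/(-2227 - 883) + R(-26) = 1/(-2227 - 883) - 16*(-26)**2 = 1/(-3110) - 16*676 = -1/3110 - 10816 = -33637761/3110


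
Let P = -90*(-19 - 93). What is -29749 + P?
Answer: -19669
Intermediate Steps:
P = 10080 (P = -90*(-112) = 10080)
-29749 + P = -29749 + 10080 = -19669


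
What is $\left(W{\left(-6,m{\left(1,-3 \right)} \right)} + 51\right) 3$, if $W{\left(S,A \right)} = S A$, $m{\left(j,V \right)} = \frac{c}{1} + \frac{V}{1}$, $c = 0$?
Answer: $207$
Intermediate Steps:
$m{\left(j,V \right)} = V$ ($m{\left(j,V \right)} = \frac{0}{1} + \frac{V}{1} = 0 \cdot 1 + V 1 = 0 + V = V$)
$W{\left(S,A \right)} = A S$
$\left(W{\left(-6,m{\left(1,-3 \right)} \right)} + 51\right) 3 = \left(\left(-3\right) \left(-6\right) + 51\right) 3 = \left(18 + 51\right) 3 = 69 \cdot 3 = 207$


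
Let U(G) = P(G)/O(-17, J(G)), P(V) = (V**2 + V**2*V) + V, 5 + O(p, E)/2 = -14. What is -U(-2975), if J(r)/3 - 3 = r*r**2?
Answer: -26321761725/38 ≈ -6.9268e+8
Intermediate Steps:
J(r) = 9 + 3*r**3 (J(r) = 9 + 3*(r*r**2) = 9 + 3*r**3)
O(p, E) = -38 (O(p, E) = -10 + 2*(-14) = -10 - 28 = -38)
P(V) = V + V**2 + V**3 (P(V) = (V**2 + V**3) + V = V + V**2 + V**3)
U(G) = -G*(1 + G + G**2)/38 (U(G) = (G*(1 + G + G**2))/(-38) = (G*(1 + G + G**2))*(-1/38) = -G*(1 + G + G**2)/38)
-U(-2975) = -(-1)*(-2975)*(1 - 2975 + (-2975)**2)/38 = -(-1)*(-2975)*(1 - 2975 + 8850625)/38 = -(-1)*(-2975)*8847651/38 = -1*26321761725/38 = -26321761725/38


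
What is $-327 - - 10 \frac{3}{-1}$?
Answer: $-357$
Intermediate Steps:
$-327 - - 10 \frac{3}{-1} = -327 - - 10 \cdot 3 \left(-1\right) = -327 - \left(-10\right) \left(-3\right) = -327 - 30 = -357$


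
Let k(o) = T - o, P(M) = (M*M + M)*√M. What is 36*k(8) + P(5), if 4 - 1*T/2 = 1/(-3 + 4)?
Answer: -72 + 30*√5 ≈ -4.9180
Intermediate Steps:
P(M) = √M*(M + M²) (P(M) = (M² + M)*√M = (M + M²)*√M = √M*(M + M²))
T = 6 (T = 8 - 2/(-3 + 4) = 8 - 2/1 = 8 - 2*1 = 8 - 2 = 6)
k(o) = 6 - o
36*k(8) + P(5) = 36*(6 - 1*8) + 5^(3/2)*(1 + 5) = 36*(6 - 8) + (5*√5)*6 = 36*(-2) + 30*√5 = -72 + 30*√5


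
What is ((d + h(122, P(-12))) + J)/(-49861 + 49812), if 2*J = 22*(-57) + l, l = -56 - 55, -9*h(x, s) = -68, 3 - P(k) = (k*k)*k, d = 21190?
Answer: -52753/126 ≈ -418.67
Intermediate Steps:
P(k) = 3 - k³ (P(k) = 3 - k*k*k = 3 - k²*k = 3 - k³)
h(x, s) = 68/9 (h(x, s) = -⅑*(-68) = 68/9)
l = -111
J = -1365/2 (J = (22*(-57) - 111)/2 = (-1254 - 111)/2 = (½)*(-1365) = -1365/2 ≈ -682.50)
((d + h(122, P(-12))) + J)/(-49861 + 49812) = ((21190 + 68/9) - 1365/2)/(-49861 + 49812) = (190778/9 - 1365/2)/(-49) = (369271/18)*(-1/49) = -52753/126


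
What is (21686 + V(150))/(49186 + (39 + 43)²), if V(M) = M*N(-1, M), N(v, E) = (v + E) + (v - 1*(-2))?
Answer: 22093/27955 ≈ 0.79031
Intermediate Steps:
N(v, E) = 2 + E + 2*v (N(v, E) = (E + v) + (v + 2) = (E + v) + (2 + v) = 2 + E + 2*v)
V(M) = M² (V(M) = M*(2 + M + 2*(-1)) = M*(2 + M - 2) = M*M = M²)
(21686 + V(150))/(49186 + (39 + 43)²) = (21686 + 150²)/(49186 + (39 + 43)²) = (21686 + 22500)/(49186 + 82²) = 44186/(49186 + 6724) = 44186/55910 = 44186*(1/55910) = 22093/27955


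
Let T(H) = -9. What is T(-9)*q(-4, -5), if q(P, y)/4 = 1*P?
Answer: 144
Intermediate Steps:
q(P, y) = 4*P (q(P, y) = 4*(1*P) = 4*P)
T(-9)*q(-4, -5) = -36*(-4) = -9*(-16) = 144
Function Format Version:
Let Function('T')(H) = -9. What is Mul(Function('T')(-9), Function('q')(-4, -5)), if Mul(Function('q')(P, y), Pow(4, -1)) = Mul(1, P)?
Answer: 144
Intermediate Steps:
Function('q')(P, y) = Mul(4, P) (Function('q')(P, y) = Mul(4, Mul(1, P)) = Mul(4, P))
Mul(Function('T')(-9), Function('q')(-4, -5)) = Mul(-9, Mul(4, -4)) = Mul(-9, -16) = 144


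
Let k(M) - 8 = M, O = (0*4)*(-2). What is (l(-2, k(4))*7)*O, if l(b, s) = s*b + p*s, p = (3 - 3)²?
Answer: 0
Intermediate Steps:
O = 0 (O = 0*(-2) = 0)
p = 0 (p = 0² = 0)
k(M) = 8 + M
l(b, s) = b*s (l(b, s) = s*b + 0*s = b*s + 0 = b*s)
(l(-2, k(4))*7)*O = (-2*(8 + 4)*7)*0 = (-2*12*7)*0 = -24*7*0 = -168*0 = 0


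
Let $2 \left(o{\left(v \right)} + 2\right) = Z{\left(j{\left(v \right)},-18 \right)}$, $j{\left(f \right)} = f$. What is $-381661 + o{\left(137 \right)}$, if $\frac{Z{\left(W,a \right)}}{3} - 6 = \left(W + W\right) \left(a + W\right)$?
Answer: $-332745$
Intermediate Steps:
$Z{\left(W,a \right)} = 18 + 6 W \left(W + a\right)$ ($Z{\left(W,a \right)} = 18 + 3 \left(W + W\right) \left(a + W\right) = 18 + 3 \cdot 2 W \left(W + a\right) = 18 + 6 W \left(W + a\right)$)
$o{\left(v \right)} = 7 - 54 v + 3 v^{2}$ ($o{\left(v \right)} = -2 + \frac{18 + 6 v^{2} + 6 v \left(-18\right)}{2} = -2 + \frac{18 + 6 v^{2} - 108 v}{2} = -2 + \frac{18 - 108 v + 6 v^{2}}{2} = -2 + \left(9 - 54 v + 3 v^{2}\right) = 7 - 54 v + 3 v^{2}$)
$-381661 + o{\left(137 \right)} = -381661 + \left(7 - 7398 + 3 \cdot 137^{2}\right) = -381661 + \left(7 - 7398 + 3 \cdot 18769\right) = -381661 + \left(7 - 7398 + 56307\right) = -381661 + 48916 = -332745$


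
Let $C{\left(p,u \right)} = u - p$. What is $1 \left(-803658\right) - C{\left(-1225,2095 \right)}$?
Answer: $-806978$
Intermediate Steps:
$1 \left(-803658\right) - C{\left(-1225,2095 \right)} = 1 \left(-803658\right) - \left(2095 - -1225\right) = -803658 - \left(2095 + 1225\right) = -803658 - 3320 = -806978$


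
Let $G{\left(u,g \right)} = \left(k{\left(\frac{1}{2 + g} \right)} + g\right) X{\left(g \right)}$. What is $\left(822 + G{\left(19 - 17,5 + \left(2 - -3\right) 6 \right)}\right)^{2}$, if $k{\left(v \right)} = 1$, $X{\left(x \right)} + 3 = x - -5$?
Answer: $4639716$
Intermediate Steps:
$X{\left(x \right)} = 2 + x$ ($X{\left(x \right)} = -3 + \left(x - -5\right) = -3 + \left(x + 5\right) = -3 + \left(5 + x\right) = 2 + x$)
$G{\left(u,g \right)} = \left(1 + g\right) \left(2 + g\right)$
$\left(822 + G{\left(19 - 17,5 + \left(2 - -3\right) 6 \right)}\right)^{2} = \left(822 + \left(1 + \left(5 + \left(2 - -3\right) 6\right)\right) \left(2 + \left(5 + \left(2 - -3\right) 6\right)\right)\right)^{2} = \left(822 + \left(1 + \left(5 + \left(2 + 3\right) 6\right)\right) \left(2 + \left(5 + \left(2 + 3\right) 6\right)\right)\right)^{2} = \left(822 + \left(1 + \left(5 + 5 \cdot 6\right)\right) \left(2 + \left(5 + 5 \cdot 6\right)\right)\right)^{2} = \left(822 + \left(1 + \left(5 + 30\right)\right) \left(2 + \left(5 + 30\right)\right)\right)^{2} = \left(822 + \left(1 + 35\right) \left(2 + 35\right)\right)^{2} = \left(822 + 36 \cdot 37\right)^{2} = \left(822 + 1332\right)^{2} = 2154^{2} = 4639716$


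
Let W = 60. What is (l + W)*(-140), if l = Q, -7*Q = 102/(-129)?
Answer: -361880/43 ≈ -8415.8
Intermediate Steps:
Q = 34/301 (Q = -102/(7*(-129)) = -102*(-1)/(7*129) = -1/7*(-34/43) = 34/301 ≈ 0.11296)
l = 34/301 ≈ 0.11296
(l + W)*(-140) = (34/301 + 60)*(-140) = (18094/301)*(-140) = -361880/43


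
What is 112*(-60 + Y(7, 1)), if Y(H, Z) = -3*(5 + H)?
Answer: -10752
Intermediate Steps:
Y(H, Z) = -15 - 3*H
112*(-60 + Y(7, 1)) = 112*(-60 + (-15 - 3*7)) = 112*(-60 + (-15 - 21)) = 112*(-60 - 36) = 112*(-96) = -10752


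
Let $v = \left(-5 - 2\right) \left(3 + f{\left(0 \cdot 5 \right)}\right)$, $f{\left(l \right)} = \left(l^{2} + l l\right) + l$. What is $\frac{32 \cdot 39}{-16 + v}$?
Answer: $- \frac{1248}{37} \approx -33.73$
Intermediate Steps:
$f{\left(l \right)} = l + 2 l^{2}$ ($f{\left(l \right)} = \left(l^{2} + l^{2}\right) + l = 2 l^{2} + l = l + 2 l^{2}$)
$v = -21$ ($v = \left(-5 - 2\right) \left(3 + 0 \cdot 5 \left(1 + 2 \cdot 0 \cdot 5\right)\right) = - 7 \left(3 + 0 \left(1 + 2 \cdot 0\right)\right) = - 7 \left(3 + 0 \left(1 + 0\right)\right) = - 7 \left(3 + 0 \cdot 1\right) = - 7 \left(3 + 0\right) = \left(-7\right) 3 = -21$)
$\frac{32 \cdot 39}{-16 + v} = \frac{32 \cdot 39}{-16 - 21} = \frac{1248}{-37} = 1248 \left(- \frac{1}{37}\right) = - \frac{1248}{37}$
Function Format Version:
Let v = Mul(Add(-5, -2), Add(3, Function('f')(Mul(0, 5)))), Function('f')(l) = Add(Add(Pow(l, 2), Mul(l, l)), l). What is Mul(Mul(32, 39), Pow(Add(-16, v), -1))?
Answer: Rational(-1248, 37) ≈ -33.730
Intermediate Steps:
Function('f')(l) = Add(l, Mul(2, Pow(l, 2))) (Function('f')(l) = Add(Add(Pow(l, 2), Pow(l, 2)), l) = Add(Mul(2, Pow(l, 2)), l) = Add(l, Mul(2, Pow(l, 2))))
v = -21 (v = Mul(Add(-5, -2), Add(3, Mul(Mul(0, 5), Add(1, Mul(2, Mul(0, 5)))))) = Mul(-7, Add(3, Mul(0, Add(1, Mul(2, 0))))) = Mul(-7, Add(3, Mul(0, Add(1, 0)))) = Mul(-7, Add(3, Mul(0, 1))) = Mul(-7, Add(3, 0)) = Mul(-7, 3) = -21)
Mul(Mul(32, 39), Pow(Add(-16, v), -1)) = Mul(Mul(32, 39), Pow(Add(-16, -21), -1)) = Mul(1248, Pow(-37, -1)) = Mul(1248, Rational(-1, 37)) = Rational(-1248, 37)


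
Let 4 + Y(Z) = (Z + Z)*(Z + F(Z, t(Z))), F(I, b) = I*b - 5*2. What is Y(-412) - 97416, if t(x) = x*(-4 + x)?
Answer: 58185777604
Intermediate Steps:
F(I, b) = -10 + I*b (F(I, b) = I*b - 10 = -10 + I*b)
Y(Z) = -4 + 2*Z*(-10 + Z + Z²*(-4 + Z)) (Y(Z) = -4 + (Z + Z)*(Z + (-10 + Z*(Z*(-4 + Z)))) = -4 + (2*Z)*(Z + (-10 + Z²*(-4 + Z))) = -4 + (2*Z)*(-10 + Z + Z²*(-4 + Z)) = -4 + 2*Z*(-10 + Z + Z²*(-4 + Z)))
Y(-412) - 97416 = (-4 + 2*(-412)² + 2*(-412)*(-10 + (-412)²*(-4 - 412))) - 97416 = (-4 + 2*169744 + 2*(-412)*(-10 + 169744*(-416))) - 97416 = (-4 + 339488 + 2*(-412)*(-10 - 70613504)) - 97416 = (-4 + 339488 + 2*(-412)*(-70613514)) - 97416 = (-4 + 339488 + 58185535536) - 97416 = 58185875020 - 97416 = 58185777604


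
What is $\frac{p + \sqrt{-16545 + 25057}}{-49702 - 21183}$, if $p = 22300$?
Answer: $- \frac{4460}{14177} - \frac{8 \sqrt{133}}{70885} \approx -0.3159$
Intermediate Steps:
$\frac{p + \sqrt{-16545 + 25057}}{-49702 - 21183} = \frac{22300 + \sqrt{-16545 + 25057}}{-49702 - 21183} = \frac{22300 + \sqrt{8512}}{-70885} = \left(22300 + 8 \sqrt{133}\right) \left(- \frac{1}{70885}\right) = - \frac{4460}{14177} - \frac{8 \sqrt{133}}{70885}$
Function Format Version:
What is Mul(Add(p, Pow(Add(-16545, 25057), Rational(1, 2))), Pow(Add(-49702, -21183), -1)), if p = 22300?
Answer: Add(Rational(-4460, 14177), Mul(Rational(-8, 70885), Pow(133, Rational(1, 2)))) ≈ -0.31590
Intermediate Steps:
Mul(Add(p, Pow(Add(-16545, 25057), Rational(1, 2))), Pow(Add(-49702, -21183), -1)) = Mul(Add(22300, Pow(Add(-16545, 25057), Rational(1, 2))), Pow(Add(-49702, -21183), -1)) = Mul(Add(22300, Pow(8512, Rational(1, 2))), Pow(-70885, -1)) = Mul(Add(22300, Mul(8, Pow(133, Rational(1, 2)))), Rational(-1, 70885)) = Add(Rational(-4460, 14177), Mul(Rational(-8, 70885), Pow(133, Rational(1, 2))))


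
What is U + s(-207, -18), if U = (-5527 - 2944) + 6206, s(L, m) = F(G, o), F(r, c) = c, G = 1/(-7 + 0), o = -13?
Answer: -2278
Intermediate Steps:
G = -⅐ (G = 1/(-7) = -⅐ ≈ -0.14286)
s(L, m) = -13
U = -2265 (U = -8471 + 6206 = -2265)
U + s(-207, -18) = -2265 - 13 = -2278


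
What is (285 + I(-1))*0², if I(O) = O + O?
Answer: 0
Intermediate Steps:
I(O) = 2*O
(285 + I(-1))*0² = (285 + 2*(-1))*0² = (285 - 2)*0 = 283*0 = 0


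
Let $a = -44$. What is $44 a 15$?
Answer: $-29040$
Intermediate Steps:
$44 a 15 = 44 \left(-44\right) 15 = \left(-1936\right) 15 = -29040$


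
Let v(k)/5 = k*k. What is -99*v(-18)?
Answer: -160380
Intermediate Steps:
v(k) = 5*k² (v(k) = 5*(k*k) = 5*k²)
-99*v(-18) = -495*(-18)² = -495*324 = -99*1620 = -160380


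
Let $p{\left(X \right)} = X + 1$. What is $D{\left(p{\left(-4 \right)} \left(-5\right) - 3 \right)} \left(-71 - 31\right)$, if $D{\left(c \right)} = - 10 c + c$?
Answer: $11016$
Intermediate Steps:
$p{\left(X \right)} = 1 + X$
$D{\left(c \right)} = - 9 c$
$D{\left(p{\left(-4 \right)} \left(-5\right) - 3 \right)} \left(-71 - 31\right) = - 9 \left(\left(1 - 4\right) \left(-5\right) - 3\right) \left(-71 - 31\right) = - 9 \left(\left(-3\right) \left(-5\right) - 3\right) \left(-102\right) = - 9 \left(15 - 3\right) \left(-102\right) = \left(-9\right) 12 \left(-102\right) = \left(-108\right) \left(-102\right) = 11016$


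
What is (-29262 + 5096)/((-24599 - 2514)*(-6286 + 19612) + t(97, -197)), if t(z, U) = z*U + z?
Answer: 281/4201475 ≈ 6.6881e-5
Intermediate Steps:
t(z, U) = z + U*z (t(z, U) = U*z + z = z + U*z)
(-29262 + 5096)/((-24599 - 2514)*(-6286 + 19612) + t(97, -197)) = (-29262 + 5096)/((-24599 - 2514)*(-6286 + 19612) + 97*(1 - 197)) = -24166/(-27113*13326 + 97*(-196)) = -24166/(-361307838 - 19012) = -24166/(-361326850) = -24166*(-1/361326850) = 281/4201475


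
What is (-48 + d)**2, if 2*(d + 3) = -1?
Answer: 10609/4 ≈ 2652.3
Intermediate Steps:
d = -7/2 (d = -3 + (1/2)*(-1) = -3 - 1/2 = -7/2 ≈ -3.5000)
(-48 + d)**2 = (-48 - 7/2)**2 = (-103/2)**2 = 10609/4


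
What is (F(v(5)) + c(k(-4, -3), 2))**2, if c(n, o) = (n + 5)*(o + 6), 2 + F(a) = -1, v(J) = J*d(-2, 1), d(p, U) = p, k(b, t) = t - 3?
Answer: 121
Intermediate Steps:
k(b, t) = -3 + t
v(J) = -2*J (v(J) = J*(-2) = -2*J)
F(a) = -3 (F(a) = -2 - 1 = -3)
c(n, o) = (5 + n)*(6 + o)
(F(v(5)) + c(k(-4, -3), 2))**2 = (-3 + (30 + 5*2 + 6*(-3 - 3) + (-3 - 3)*2))**2 = (-3 + (30 + 10 + 6*(-6) - 6*2))**2 = (-3 + (30 + 10 - 36 - 12))**2 = (-3 - 8)**2 = (-11)**2 = 121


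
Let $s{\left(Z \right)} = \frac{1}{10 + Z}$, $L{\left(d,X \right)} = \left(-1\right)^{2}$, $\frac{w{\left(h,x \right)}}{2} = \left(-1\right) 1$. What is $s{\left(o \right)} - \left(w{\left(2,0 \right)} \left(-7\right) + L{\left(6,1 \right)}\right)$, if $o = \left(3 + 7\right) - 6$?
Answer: $- \frac{209}{14} \approx -14.929$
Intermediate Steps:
$w{\left(h,x \right)} = -2$ ($w{\left(h,x \right)} = 2 \left(\left(-1\right) 1\right) = 2 \left(-1\right) = -2$)
$L{\left(d,X \right)} = 1$
$o = 4$ ($o = 10 - 6 = 4$)
$s{\left(o \right)} - \left(w{\left(2,0 \right)} \left(-7\right) + L{\left(6,1 \right)}\right) = \frac{1}{10 + 4} - \left(\left(-2\right) \left(-7\right) + 1\right) = \frac{1}{14} - \left(14 + 1\right) = \frac{1}{14} - 15 = - \frac{209}{14}$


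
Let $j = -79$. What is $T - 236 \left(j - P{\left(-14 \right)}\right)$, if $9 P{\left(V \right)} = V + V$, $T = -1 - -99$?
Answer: $\frac{162070}{9} \approx 18008.0$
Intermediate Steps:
$T = 98$ ($T = -1 + 99 = 98$)
$P{\left(V \right)} = \frac{2 V}{9}$ ($P{\left(V \right)} = \frac{V + V}{9} = \frac{2 V}{9}$)
$T - 236 \left(j - P{\left(-14 \right)}\right) = 98 - 236 \left(-79 - \frac{2}{9} \left(-14\right)\right) = 98 - 236 \left(-79 - - \frac{28}{9}\right) = 98 - 236 \left(-79 + \frac{28}{9}\right) = 98 - - \frac{161188}{9} = 98 + \frac{161188}{9} = \frac{162070}{9}$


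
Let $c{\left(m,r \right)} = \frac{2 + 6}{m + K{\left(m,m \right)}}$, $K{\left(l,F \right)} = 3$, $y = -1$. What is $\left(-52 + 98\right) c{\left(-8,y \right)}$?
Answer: $- \frac{368}{5} \approx -73.6$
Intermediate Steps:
$c{\left(m,r \right)} = \frac{8}{3 + m}$ ($c{\left(m,r \right)} = \frac{2 + 6}{m + 3} = \frac{8}{3 + m}$)
$\left(-52 + 98\right) c{\left(-8,y \right)} = \left(-52 + 98\right) \frac{8}{3 - 8} = 46 \frac{8}{-5} = 46 \cdot 8 \left(- \frac{1}{5}\right) = 46 \left(- \frac{8}{5}\right) = - \frac{368}{5}$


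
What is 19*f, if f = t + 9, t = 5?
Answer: 266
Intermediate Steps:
f = 14 (f = 5 + 9 = 14)
19*f = 19*14 = 266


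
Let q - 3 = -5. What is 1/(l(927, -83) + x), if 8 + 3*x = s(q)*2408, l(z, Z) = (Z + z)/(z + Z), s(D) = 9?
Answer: 3/21667 ≈ 0.00013846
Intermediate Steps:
q = -2 (q = 3 - 5 = -2)
l(z, Z) = 1 (l(z, Z) = (Z + z)/(Z + z) = 1)
x = 21664/3 (x = -8/3 + (9*2408)/3 = -8/3 + (⅓)*21672 = -8/3 + 7224 = 21664/3 ≈ 7221.3)
1/(l(927, -83) + x) = 1/(1 + 21664/3) = 1/(21667/3) = 3/21667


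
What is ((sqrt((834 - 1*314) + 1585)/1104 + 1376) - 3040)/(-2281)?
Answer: 1664/2281 - sqrt(2105)/2518224 ≈ 0.72949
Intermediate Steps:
((sqrt((834 - 1*314) + 1585)/1104 + 1376) - 3040)/(-2281) = ((sqrt((834 - 314) + 1585)*(1/1104) + 1376) - 3040)*(-1/2281) = ((sqrt(520 + 1585)*(1/1104) + 1376) - 3040)*(-1/2281) = ((sqrt(2105)*(1/1104) + 1376) - 3040)*(-1/2281) = ((sqrt(2105)/1104 + 1376) - 3040)*(-1/2281) = ((1376 + sqrt(2105)/1104) - 3040)*(-1/2281) = (-1664 + sqrt(2105)/1104)*(-1/2281) = 1664/2281 - sqrt(2105)/2518224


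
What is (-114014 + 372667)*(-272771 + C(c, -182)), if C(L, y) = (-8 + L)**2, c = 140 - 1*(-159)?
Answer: -48650042770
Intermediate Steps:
c = 299 (c = 140 + 159 = 299)
(-114014 + 372667)*(-272771 + C(c, -182)) = (-114014 + 372667)*(-272771 + (-8 + 299)**2) = 258653*(-272771 + 291**2) = 258653*(-272771 + 84681) = 258653*(-188090) = -48650042770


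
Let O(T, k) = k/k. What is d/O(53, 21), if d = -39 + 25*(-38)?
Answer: -989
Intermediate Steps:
d = -989 (d = -39 - 950 = -989)
O(T, k) = 1
d/O(53, 21) = -989/1 = -989*1 = -989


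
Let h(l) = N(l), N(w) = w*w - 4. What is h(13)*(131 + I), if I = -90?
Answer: 6765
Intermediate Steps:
N(w) = -4 + w**2 (N(w) = w**2 - 4 = -4 + w**2)
h(l) = -4 + l**2
h(13)*(131 + I) = (-4 + 13**2)*(131 - 90) = (-4 + 169)*41 = 165*41 = 6765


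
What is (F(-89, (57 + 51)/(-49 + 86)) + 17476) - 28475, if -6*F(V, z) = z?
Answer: -406981/37 ≈ -10999.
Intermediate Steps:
F(V, z) = -z/6
(F(-89, (57 + 51)/(-49 + 86)) + 17476) - 28475 = (-(57 + 51)/(6*(-49 + 86)) + 17476) - 28475 = (-18/37 + 17476) - 28475 = 646594/37 - 28475 = -406981/37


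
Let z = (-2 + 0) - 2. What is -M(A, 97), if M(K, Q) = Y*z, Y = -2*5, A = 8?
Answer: -40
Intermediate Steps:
z = -4 (z = -2 - 2 = -4)
Y = -10
M(K, Q) = 40 (M(K, Q) = -10*(-4) = 40)
-M(A, 97) = -1*40 = -40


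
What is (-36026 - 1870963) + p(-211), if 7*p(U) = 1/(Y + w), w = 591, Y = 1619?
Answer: -29501119829/15470 ≈ -1.9070e+6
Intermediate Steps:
p(U) = 1/15470 (p(U) = 1/(7*(1619 + 591)) = (⅐)/2210 = (⅐)*(1/2210) = 1/15470)
(-36026 - 1870963) + p(-211) = (-36026 - 1870963) + 1/15470 = -1906989 + 1/15470 = -29501119829/15470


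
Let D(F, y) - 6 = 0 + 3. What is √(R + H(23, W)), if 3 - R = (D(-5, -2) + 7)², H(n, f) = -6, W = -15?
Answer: I*√259 ≈ 16.093*I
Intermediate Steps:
D(F, y) = 9 (D(F, y) = 6 + (0 + 3) = 6 + 3 = 9)
R = -253 (R = 3 - (9 + 7)² = 3 - 1*16² = 3 - 1*256 = 3 - 256 = -253)
√(R + H(23, W)) = √(-253 - 6) = √(-259) = I*√259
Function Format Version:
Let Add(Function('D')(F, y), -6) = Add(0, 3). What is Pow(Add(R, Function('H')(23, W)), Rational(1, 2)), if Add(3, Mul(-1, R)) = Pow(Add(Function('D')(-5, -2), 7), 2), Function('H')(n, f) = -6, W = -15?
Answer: Mul(I, Pow(259, Rational(1, 2))) ≈ Mul(16.093, I)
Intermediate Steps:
Function('D')(F, y) = 9 (Function('D')(F, y) = Add(6, Add(0, 3)) = Add(6, 3) = 9)
R = -253 (R = Add(3, Mul(-1, Pow(Add(9, 7), 2))) = Add(3, Mul(-1, Pow(16, 2))) = Add(3, Mul(-1, 256)) = Add(3, -256) = -253)
Pow(Add(R, Function('H')(23, W)), Rational(1, 2)) = Pow(Add(-253, -6), Rational(1, 2)) = Pow(-259, Rational(1, 2)) = Mul(I, Pow(259, Rational(1, 2)))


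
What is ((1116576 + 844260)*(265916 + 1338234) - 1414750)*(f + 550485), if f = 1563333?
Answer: 6648958829724953700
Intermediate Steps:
((1116576 + 844260)*(265916 + 1338234) - 1414750)*(f + 550485) = ((1116576 + 844260)*(265916 + 1338234) - 1414750)*(1563333 + 550485) = (1960836*1604150 - 1414750)*2113818 = (3145475069400 - 1414750)*2113818 = 3145473654650*2113818 = 6648958829724953700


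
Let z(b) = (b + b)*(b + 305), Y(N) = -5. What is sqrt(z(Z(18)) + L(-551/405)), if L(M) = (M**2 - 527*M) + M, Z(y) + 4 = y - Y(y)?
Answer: sqrt(2137158931)/405 ≈ 114.15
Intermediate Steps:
Z(y) = 1 + y (Z(y) = -4 + (y - 1*(-5)) = -4 + (y + 5) = -4 + (5 + y) = 1 + y)
z(b) = 2*b*(305 + b) (z(b) = (2*b)*(305 + b) = 2*b*(305 + b))
L(M) = M**2 - 526*M
sqrt(z(Z(18)) + L(-551/405)) = sqrt(2*(1 + 18)*(305 + (1 + 18)) + (-551/405)*(-526 - 551/405)) = sqrt(2*19*(305 + 19) + (-551*1/405)*(-526 - 551*1/405)) = sqrt(2*19*324 - 551*(-526 - 551/405)/405) = sqrt(12312 - 551/405*(-213581/405)) = sqrt(12312 + 117683131/164025) = sqrt(2137158931/164025) = sqrt(2137158931)/405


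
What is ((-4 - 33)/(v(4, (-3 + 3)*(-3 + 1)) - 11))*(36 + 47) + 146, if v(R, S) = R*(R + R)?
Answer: -5/21 ≈ -0.23810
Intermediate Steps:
v(R, S) = 2*R² (v(R, S) = R*(2*R) = 2*R²)
((-4 - 33)/(v(4, (-3 + 3)*(-3 + 1)) - 11))*(36 + 47) + 146 = ((-4 - 33)/(2*4² - 11))*(36 + 47) + 146 = -37/(2*16 - 11)*83 + 146 = -37/(32 - 11)*83 + 146 = -37/21*83 + 146 = -3071/21 + 146 = -5/21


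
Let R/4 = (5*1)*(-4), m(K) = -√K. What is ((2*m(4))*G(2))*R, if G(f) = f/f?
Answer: 320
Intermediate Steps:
G(f) = 1
R = -80 (R = 4*((5*1)*(-4)) = 4*(5*(-4)) = 4*(-20) = -80)
((2*m(4))*G(2))*R = ((2*(-√4))*1)*(-80) = ((2*(-1*2))*1)*(-80) = ((2*(-2))*1)*(-80) = -4*1*(-80) = -4*(-80) = 320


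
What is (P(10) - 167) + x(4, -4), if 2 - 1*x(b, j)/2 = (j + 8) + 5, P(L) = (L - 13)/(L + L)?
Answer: -3623/20 ≈ -181.15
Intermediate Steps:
P(L) = (-13 + L)/(2*L) (P(L) = (-13 + L)/((2*L)) = (-13 + L)*(1/(2*L)) = (-13 + L)/(2*L))
x(b, j) = -22 - 2*j (x(b, j) = 4 - 2*((j + 8) + 5) = 4 - 2*((8 + j) + 5) = 4 - 2*(13 + j) = 4 + (-26 - 2*j) = -22 - 2*j)
(P(10) - 167) + x(4, -4) = ((½)*(-13 + 10)/10 - 167) + (-22 - 2*(-4)) = ((½)*(⅒)*(-3) - 167) + (-22 + 8) = (-3/20 - 167) - 14 = -3343/20 - 14 = -3623/20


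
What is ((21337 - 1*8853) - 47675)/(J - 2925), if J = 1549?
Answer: 35191/1376 ≈ 25.575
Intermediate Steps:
((21337 - 1*8853) - 47675)/(J - 2925) = ((21337 - 1*8853) - 47675)/(1549 - 2925) = ((21337 - 8853) - 47675)/(-1376) = (12484 - 47675)*(-1/1376) = -35191*(-1/1376) = 35191/1376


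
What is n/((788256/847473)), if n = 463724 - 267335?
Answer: 18492708333/87584 ≈ 2.1114e+5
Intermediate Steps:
n = 196389
n/((788256/847473)) = 196389/((788256/847473)) = 196389/((788256*(1/847473))) = 196389/(262752/282491) = 196389*(282491/262752) = 18492708333/87584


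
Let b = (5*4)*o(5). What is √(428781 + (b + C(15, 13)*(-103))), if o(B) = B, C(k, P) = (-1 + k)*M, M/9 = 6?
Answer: 13*√2077 ≈ 592.46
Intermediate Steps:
M = 54 (M = 9*6 = 54)
C(k, P) = -54 + 54*k (C(k, P) = (-1 + k)*54 = -54 + 54*k)
b = 100 (b = (5*4)*5 = 20*5 = 100)
√(428781 + (b + C(15, 13)*(-103))) = √(428781 + (100 + (-54 + 54*15)*(-103))) = √(428781 + (100 + (-54 + 810)*(-103))) = √(428781 + (100 + 756*(-103))) = √(428781 + (100 - 77868)) = √(428781 - 77768) = √351013 = 13*√2077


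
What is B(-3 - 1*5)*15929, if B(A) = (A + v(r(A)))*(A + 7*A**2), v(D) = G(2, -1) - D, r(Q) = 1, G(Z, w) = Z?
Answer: -49061320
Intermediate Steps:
v(D) = 2 - D
B(A) = (1 + A)*(A + 7*A**2) (B(A) = (A + (2 - 1*1))*(A + 7*A**2) = (A + (2 - 1))*(A + 7*A**2) = (A + 1)*(A + 7*A**2) = (1 + A)*(A + 7*A**2))
B(-3 - 1*5)*15929 = ((-3 - 1*5)*(1 + 7*(-3 - 1*5)**2 + 8*(-3 - 1*5)))*15929 = ((-3 - 5)*(1 + 7*(-3 - 5)**2 + 8*(-3 - 5)))*15929 = -8*(1 + 7*(-8)**2 + 8*(-8))*15929 = -8*(1 + 7*64 - 64)*15929 = -8*(1 + 448 - 64)*15929 = -8*385*15929 = -3080*15929 = -49061320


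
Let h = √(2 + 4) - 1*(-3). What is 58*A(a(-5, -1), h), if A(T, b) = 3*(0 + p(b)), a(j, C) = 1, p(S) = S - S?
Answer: 0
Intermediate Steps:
p(S) = 0
h = 3 + √6 (h = √6 + 3 = 3 + √6 ≈ 5.4495)
A(T, b) = 0 (A(T, b) = 3*(0 + 0) = 3*0 = 0)
58*A(a(-5, -1), h) = 58*0 = 0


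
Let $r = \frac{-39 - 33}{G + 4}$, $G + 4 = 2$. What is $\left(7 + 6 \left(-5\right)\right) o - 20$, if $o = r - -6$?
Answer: $670$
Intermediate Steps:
$G = -2$ ($G = -4 + 2 = -2$)
$r = -36$ ($r = \frac{-39 - 33}{-2 + 4} = - \frac{72}{2} = \left(-72\right) \frac{1}{2} = -36$)
$o = -30$ ($o = -36 - -6 = -36 + 6 = -30$)
$\left(7 + 6 \left(-5\right)\right) o - 20 = \left(7 + 6 \left(-5\right)\right) \left(-30\right) - 20 = \left(7 - 30\right) \left(-30\right) - 20 = \left(-23\right) \left(-30\right) - 20 = 690 - 20 = 670$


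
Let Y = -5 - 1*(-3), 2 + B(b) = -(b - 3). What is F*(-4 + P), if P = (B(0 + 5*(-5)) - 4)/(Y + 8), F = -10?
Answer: 10/3 ≈ 3.3333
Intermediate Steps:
B(b) = 1 - b (B(b) = -2 - (b - 3) = -2 - (-3 + b) = -2 + (3 - b) = 1 - b)
Y = -2 (Y = -5 + 3 = -2)
P = 11/3 (P = ((1 - (0 + 5*(-5))) - 4)/(-2 + 8) = ((1 - (0 - 25)) - 4)/6 = ((1 - 1*(-25)) - 4)*(⅙) = ((1 + 25) - 4)*(⅙) = (26 - 4)*(⅙) = 22*(⅙) = 11/3 ≈ 3.6667)
F*(-4 + P) = -10*(-4 + 11/3) = -10*(-⅓) = 10/3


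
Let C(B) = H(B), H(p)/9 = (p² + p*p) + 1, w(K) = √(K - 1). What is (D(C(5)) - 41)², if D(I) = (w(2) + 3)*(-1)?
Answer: 2025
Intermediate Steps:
w(K) = √(-1 + K)
H(p) = 9 + 18*p² (H(p) = 9*((p² + p*p) + 1) = 9*((p² + p²) + 1) = 9*(2*p² + 1) = 9*(1 + 2*p²) = 9 + 18*p²)
C(B) = 9 + 18*B²
D(I) = -4 (D(I) = (√(-1 + 2) + 3)*(-1) = (√1 + 3)*(-1) = (1 + 3)*(-1) = 4*(-1) = -4)
(D(C(5)) - 41)² = (-4 - 41)² = (-45)² = 2025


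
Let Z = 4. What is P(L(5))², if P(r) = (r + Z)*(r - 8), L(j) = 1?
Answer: 1225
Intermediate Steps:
P(r) = (-8 + r)*(4 + r) (P(r) = (r + 4)*(r - 8) = (4 + r)*(-8 + r) = (-8 + r)*(4 + r))
P(L(5))² = (-32 + 1² - 4*1)² = (-32 + 1 - 4)² = (-35)² = 1225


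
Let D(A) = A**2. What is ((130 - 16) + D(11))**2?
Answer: 55225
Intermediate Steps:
((130 - 16) + D(11))**2 = ((130 - 16) + 11**2)**2 = (114 + 121)**2 = 235**2 = 55225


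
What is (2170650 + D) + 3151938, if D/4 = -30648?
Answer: 5199996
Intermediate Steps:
D = -122592 (D = 4*(-30648) = -122592)
(2170650 + D) + 3151938 = (2170650 - 122592) + 3151938 = 2048058 + 3151938 = 5199996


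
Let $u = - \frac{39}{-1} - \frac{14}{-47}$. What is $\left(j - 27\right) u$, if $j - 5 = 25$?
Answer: $\frac{5541}{47} \approx 117.89$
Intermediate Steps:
$u = \frac{1847}{47}$ ($u = \left(-39\right) \left(-1\right) - - \frac{14}{47} = 39 + \frac{14}{47} = \frac{1847}{47} \approx 39.298$)
$j = 30$ ($j = 5 + 25 = 30$)
$\left(j - 27\right) u = \left(30 - 27\right) \frac{1847}{47} = 3 \cdot \frac{1847}{47} = \frac{5541}{47}$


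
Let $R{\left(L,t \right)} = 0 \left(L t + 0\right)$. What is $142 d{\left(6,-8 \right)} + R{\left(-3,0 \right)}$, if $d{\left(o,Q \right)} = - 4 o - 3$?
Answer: $-3834$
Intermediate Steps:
$R{\left(L,t \right)} = 0$ ($R{\left(L,t \right)} = 0 L t = 0$)
$d{\left(o,Q \right)} = -3 - 4 o$
$142 d{\left(6,-8 \right)} + R{\left(-3,0 \right)} = 142 \left(-3 - 24\right) + 0 = 142 \left(-27\right) + 0 = -3834 + 0 = -3834$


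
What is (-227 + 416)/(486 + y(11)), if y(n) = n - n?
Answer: 7/18 ≈ 0.38889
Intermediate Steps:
y(n) = 0
(-227 + 416)/(486 + y(11)) = (-227 + 416)/(486 + 0) = 189/486 = 189*(1/486) = 7/18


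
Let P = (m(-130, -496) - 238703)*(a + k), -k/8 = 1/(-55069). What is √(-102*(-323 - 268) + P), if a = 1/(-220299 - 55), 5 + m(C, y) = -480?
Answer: 2*√554474204273919614563193/6067337213 ≈ 245.46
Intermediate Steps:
k = 8/55069 (k = -8/(-55069) = -8*(-1/55069) = 8/55069 ≈ 0.00014527)
m(C, y) = -485 (m(C, y) = -5 - 480 = -485)
a = -1/220354 (a = 1/(-220354) = -1/220354 ≈ -4.5382e-6)
P = -204238208222/6067337213 (P = (-485 - 238703)*(-1/220354 + 8/55069) = -239188*1707763/12134674426 = -204238208222/6067337213 ≈ -33.662)
√(-102*(-323 - 268) + P) = √(-102*(-323 - 268) - 204238208222/6067337213) = √(-102*(-591) - 204238208222/6067337213) = √(60282 - 204238208222/6067337213) = √(365546983665844/6067337213) = 2*√554474204273919614563193/6067337213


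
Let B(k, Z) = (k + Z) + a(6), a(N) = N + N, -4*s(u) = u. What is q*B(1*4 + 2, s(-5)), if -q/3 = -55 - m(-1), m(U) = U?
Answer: 6237/2 ≈ 3118.5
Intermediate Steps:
s(u) = -u/4
a(N) = 2*N
B(k, Z) = 12 + Z + k (B(k, Z) = (k + Z) + 2*6 = (Z + k) + 12 = 12 + Z + k)
q = 162 (q = -3*(-55 - 1*(-1)) = -3*(-55 + 1) = -3*(-54) = 162)
q*B(1*4 + 2, s(-5)) = 162*(12 - 1/4*(-5) + (1*4 + 2)) = 162*(12 + 5/4 + (4 + 2)) = 162*(12 + 5/4 + 6) = 162*(77/4) = 6237/2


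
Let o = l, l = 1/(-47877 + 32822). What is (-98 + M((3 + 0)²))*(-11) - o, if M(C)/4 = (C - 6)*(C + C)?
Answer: -19541389/15055 ≈ -1298.0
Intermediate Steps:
l = -1/15055 (l = 1/(-15055) = -1/15055 ≈ -6.6423e-5)
o = -1/15055 ≈ -6.6423e-5
M(C) = 8*C*(-6 + C) (M(C) = 4*((C - 6)*(C + C)) = 4*((-6 + C)*(2*C)) = 4*(2*C*(-6 + C)) = 8*C*(-6 + C))
(-98 + M((3 + 0)²))*(-11) - o = (-98 + 8*(3 + 0)²*(-6 + (3 + 0)²))*(-11) - 1*(-1/15055) = (-98 + 8*3²*(-6 + 3²))*(-11) + 1/15055 = (-98 + 8*9*(-6 + 9))*(-11) + 1/15055 = (-98 + 8*9*3)*(-11) + 1/15055 = (-98 + 216)*(-11) + 1/15055 = 118*(-11) + 1/15055 = -1298 + 1/15055 = -19541389/15055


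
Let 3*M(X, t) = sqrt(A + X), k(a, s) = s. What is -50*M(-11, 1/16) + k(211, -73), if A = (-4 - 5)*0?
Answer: -73 - 50*I*sqrt(11)/3 ≈ -73.0 - 55.277*I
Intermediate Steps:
A = 0 (A = -9*0 = 0)
M(X, t) = sqrt(X)/3 (M(X, t) = sqrt(0 + X)/3 = sqrt(X)/3)
-50*M(-11, 1/16) + k(211, -73) = -50*sqrt(-11)/3 - 73 = -50*I*sqrt(11)/3 - 73 = -73 - 50*I*sqrt(11)/3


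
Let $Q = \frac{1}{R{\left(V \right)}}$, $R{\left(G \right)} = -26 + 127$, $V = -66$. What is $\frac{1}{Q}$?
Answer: $101$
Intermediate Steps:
$R{\left(G \right)} = 101$
$Q = \frac{1}{101} \approx 0.009901$
$\frac{1}{Q} = \frac{1}{\frac{1}{101}} = 101$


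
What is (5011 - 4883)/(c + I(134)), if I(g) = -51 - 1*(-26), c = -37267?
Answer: -32/9323 ≈ -0.0034324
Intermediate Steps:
I(g) = -25 (I(g) = -51 + 26 = -25)
(5011 - 4883)/(c + I(134)) = (5011 - 4883)/(-37267 - 25) = 128/(-37292) = 128*(-1/37292) = -32/9323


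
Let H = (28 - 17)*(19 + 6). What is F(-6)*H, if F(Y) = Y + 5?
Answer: -275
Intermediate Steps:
F(Y) = 5 + Y
H = 275 (H = 11*25 = 275)
F(-6)*H = (5 - 6)*275 = -1*275 = -275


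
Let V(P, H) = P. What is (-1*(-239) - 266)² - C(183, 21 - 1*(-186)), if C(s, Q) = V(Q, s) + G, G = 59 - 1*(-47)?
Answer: 416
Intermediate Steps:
G = 106 (G = 59 + 47 = 106)
C(s, Q) = 106 + Q (C(s, Q) = Q + 106 = 106 + Q)
(-1*(-239) - 266)² - C(183, 21 - 1*(-186)) = (-1*(-239) - 266)² - (106 + (21 - 1*(-186))) = (239 - 266)² - (106 + (21 + 186)) = (-27)² - (106 + 207) = 729 - 1*313 = 729 - 313 = 416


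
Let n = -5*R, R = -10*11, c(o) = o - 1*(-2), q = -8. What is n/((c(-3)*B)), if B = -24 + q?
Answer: 275/16 ≈ 17.188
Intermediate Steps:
c(o) = 2 + o (c(o) = o + 2 = 2 + o)
R = -110
B = -32 (B = -24 - 8 = -32)
n = 550 (n = -5*(-110) = 550)
n/((c(-3)*B)) = 550/(((2 - 3)*(-32))) = 550/((-1*(-32))) = 550/32 = 550*(1/32) = 275/16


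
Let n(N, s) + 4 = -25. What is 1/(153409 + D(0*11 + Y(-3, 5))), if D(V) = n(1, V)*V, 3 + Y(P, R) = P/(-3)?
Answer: 1/153467 ≈ 6.5161e-6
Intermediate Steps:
Y(P, R) = -3 - P/3 (Y(P, R) = -3 + P/(-3) = -3 + P*(-1/3) = -3 - P/3)
n(N, s) = -29 (n(N, s) = -4 - 25 = -29)
D(V) = -29*V
1/(153409 + D(0*11 + Y(-3, 5))) = 1/(153409 - 29*(0*11 + (-3 - 1/3*(-3)))) = 1/(153409 - 29*(0 + (-3 + 1))) = 1/(153409 - 29*(0 - 2)) = 1/(153409 - 29*(-2)) = 1/(153409 + 58) = 1/153467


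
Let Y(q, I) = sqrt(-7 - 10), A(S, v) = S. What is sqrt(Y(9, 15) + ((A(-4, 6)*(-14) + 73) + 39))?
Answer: sqrt(168 + I*sqrt(17)) ≈ 12.962 + 0.159*I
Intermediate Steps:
Y(q, I) = I*sqrt(17) (Y(q, I) = sqrt(-17) = I*sqrt(17))
sqrt(Y(9, 15) + ((A(-4, 6)*(-14) + 73) + 39)) = sqrt(I*sqrt(17) + ((-4*(-14) + 73) + 39)) = sqrt(I*sqrt(17) + ((56 + 73) + 39)) = sqrt(I*sqrt(17) + (129 + 39)) = sqrt(I*sqrt(17) + 168) = sqrt(168 + I*sqrt(17))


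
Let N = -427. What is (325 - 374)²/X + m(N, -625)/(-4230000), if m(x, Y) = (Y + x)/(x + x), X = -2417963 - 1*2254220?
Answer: -2169583889129/4219471828215000 ≈ -0.00051418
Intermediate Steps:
X = -4672183 (X = -2417963 - 2254220 = -4672183)
m(x, Y) = (Y + x)/(2*x) (m(x, Y) = (Y + x)/((2*x)) = (Y + x)*(1/(2*x)) = (Y + x)/(2*x))
(325 - 374)²/X + m(N, -625)/(-4230000) = (325 - 374)²/(-4672183) + ((½)*(-625 - 427)/(-427))/(-4230000) = (-49)²*(-1/4672183) + ((½)*(-1/427)*(-1052))*(-1/4230000) = 2401*(-1/4672183) + (526/427)*(-1/4230000) = -2401/4672183 - 263/903105000 = -2169583889129/4219471828215000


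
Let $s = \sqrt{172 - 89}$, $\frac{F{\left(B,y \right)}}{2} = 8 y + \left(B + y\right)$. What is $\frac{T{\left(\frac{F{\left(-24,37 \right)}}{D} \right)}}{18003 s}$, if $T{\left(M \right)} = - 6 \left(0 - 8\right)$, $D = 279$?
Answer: $\frac{16 \sqrt{83}}{498083} \approx 0.00029266$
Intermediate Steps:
$F{\left(B,y \right)} = 2 B + 18 y$ ($F{\left(B,y \right)} = 2 \left(8 y + \left(B + y\right)\right) = 2 \left(B + 9 y\right) = 2 B + 18 y$)
$s = \sqrt{83} \approx 9.1104$
$T{\left(M \right)} = 48$ ($T{\left(M \right)} = \left(-6\right) \left(-8\right) = 48$)
$\frac{T{\left(\frac{F{\left(-24,37 \right)}}{D} \right)}}{18003 s} = \frac{48}{18003 \sqrt{83}} = 48 \frac{\sqrt{83}}{1494249} = \frac{16 \sqrt{83}}{498083}$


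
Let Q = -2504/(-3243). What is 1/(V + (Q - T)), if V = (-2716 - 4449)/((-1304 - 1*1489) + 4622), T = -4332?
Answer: 5931447/25676372125 ≈ 0.00023101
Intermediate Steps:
Q = 2504/3243 (Q = -2504*(-1/3243) = 2504/3243 ≈ 0.77212)
V = -7165/1829 (V = -7165/((-1304 - 1489) + 4622) = -7165/(-2793 + 4622) = -7165/1829 ≈ -3.9174)
1/(V + (Q - T)) = 1/(-7165/1829 + (2504/3243 - 1*(-4332))) = 1/(-7165/1829 + (2504/3243 + 4332)) = 1/(-7165/1829 + 14051180/3243) = 1/(25676372125/5931447) = 5931447/25676372125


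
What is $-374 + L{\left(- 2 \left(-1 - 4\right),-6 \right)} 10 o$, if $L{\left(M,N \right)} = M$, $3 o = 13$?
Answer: $\frac{178}{3} \approx 59.333$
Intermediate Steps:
$o = \frac{13}{3}$ ($o = \frac{1}{3} \cdot 13 = \frac{13}{3} \approx 4.3333$)
$-374 + L{\left(- 2 \left(-1 - 4\right),-6 \right)} 10 o = -374 + - 2 \left(-1 - 4\right) 10 \cdot \frac{13}{3} = -374 + \left(-2\right) \left(-5\right) 10 \cdot \frac{13}{3} = -374 + 10 \cdot 10 \cdot \frac{13}{3} = -374 + 100 \cdot \frac{13}{3} = -374 + \frac{1300}{3} = \frac{178}{3}$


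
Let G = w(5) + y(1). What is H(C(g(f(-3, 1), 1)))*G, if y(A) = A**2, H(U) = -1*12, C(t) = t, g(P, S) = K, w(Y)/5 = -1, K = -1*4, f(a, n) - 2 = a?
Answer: 48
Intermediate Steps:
f(a, n) = 2 + a
K = -4
w(Y) = -5 (w(Y) = 5*(-1) = -5)
g(P, S) = -4
H(U) = -12
G = -4 (G = -5 + 1**2 = -5 + 1 = -4)
H(C(g(f(-3, 1), 1)))*G = -12*(-4) = 48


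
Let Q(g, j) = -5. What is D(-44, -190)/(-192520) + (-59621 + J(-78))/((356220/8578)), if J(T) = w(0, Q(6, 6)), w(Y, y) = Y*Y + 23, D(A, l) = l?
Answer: -273395134503/190498540 ≈ -1435.2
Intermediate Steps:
w(Y, y) = 23 + Y² (w(Y, y) = Y² + 23 = 23 + Y²)
J(T) = 23 (J(T) = 23 + 0² = 23 + 0 = 23)
D(-44, -190)/(-192520) + (-59621 + J(-78))/((356220/8578)) = -190/(-192520) + (-59621 + 23)/((356220/8578)) = -190*(-1/192520) - 59598/(356220*(1/8578)) = 19/19252 - 59598/178110/4289 = 19/19252 - 59598*4289/178110 = 19/19252 - 14200879/9895 = -273395134503/190498540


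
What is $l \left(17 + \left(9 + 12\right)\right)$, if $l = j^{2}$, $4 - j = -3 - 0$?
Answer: $1862$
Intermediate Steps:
$j = 7$ ($j = 4 - \left(-3 - 0\right) = 4 - \left(-3 + 0\right) = 4 - -3 = 4 + 3 = 7$)
$l = 49$ ($l = 7^{2} = 49$)
$l \left(17 + \left(9 + 12\right)\right) = 49 \left(17 + \left(9 + 12\right)\right) = 49 \left(17 + 21\right) = 49 \cdot 38 = 1862$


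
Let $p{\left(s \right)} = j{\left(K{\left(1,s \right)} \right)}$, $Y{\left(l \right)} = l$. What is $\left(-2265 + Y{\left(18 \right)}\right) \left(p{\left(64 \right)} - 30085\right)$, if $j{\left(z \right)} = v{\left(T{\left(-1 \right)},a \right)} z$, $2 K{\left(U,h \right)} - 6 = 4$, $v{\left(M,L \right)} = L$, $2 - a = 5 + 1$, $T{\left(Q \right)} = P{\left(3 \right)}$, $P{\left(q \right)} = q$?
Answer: $67645935$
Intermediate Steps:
$T{\left(Q \right)} = 3$
$a = -4$ ($a = 2 - \left(5 + 1\right) = 2 - 6 = -4$)
$K{\left(U,h \right)} = 5$ ($K{\left(U,h \right)} = 3 + \frac{1}{2} \cdot 4 = 3 + 2 = 5$)
$j{\left(z \right)} = - 4 z$
$p{\left(s \right)} = -20$ ($p{\left(s \right)} = \left(-4\right) 5 = -20$)
$\left(-2265 + Y{\left(18 \right)}\right) \left(p{\left(64 \right)} - 30085\right) = \left(-2265 + 18\right) \left(-20 - 30085\right) = \left(-2247\right) \left(-30105\right) = 67645935$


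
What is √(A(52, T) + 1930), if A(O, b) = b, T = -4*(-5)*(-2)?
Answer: 3*√210 ≈ 43.474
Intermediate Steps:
T = -40 (T = 20*(-2) = -40)
√(A(52, T) + 1930) = √(-40 + 1930) = √1890 = 3*√210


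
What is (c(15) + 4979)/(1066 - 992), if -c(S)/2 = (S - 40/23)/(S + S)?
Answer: 171745/2553 ≈ 67.272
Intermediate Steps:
c(S) = -(-40/23 + S)/S (c(S) = -2*(S - 40/23)/(S + S) = -2*(S - 40*1/23)/(2*S) = -2*(S - 40/23)*1/(2*S) = -2*(-40/23 + S)*1/(2*S) = -(-40/23 + S)/S)
(c(15) + 4979)/(1066 - 992) = ((40/23 - 1*15)/15 + 4979)/(1066 - 992) = ((40/23 - 15)/15 + 4979)/74 = ((1/15)*(-305/23) + 4979)*(1/74) = (-61/69 + 4979)*(1/74) = (343490/69)*(1/74) = 171745/2553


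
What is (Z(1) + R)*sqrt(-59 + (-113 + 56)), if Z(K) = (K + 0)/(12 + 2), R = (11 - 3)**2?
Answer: 897*I*sqrt(29)/7 ≈ 690.07*I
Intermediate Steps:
R = 64 (R = 8**2 = 64)
Z(K) = K/14
(Z(1) + R)*sqrt(-59 + (-113 + 56)) = ((1/14)*1 + 64)*sqrt(-59 + (-113 + 56)) = (1/14 + 64)*sqrt(-59 - 57) = 897*sqrt(-116)/14 = 897*(2*I*sqrt(29))/14 = 897*I*sqrt(29)/7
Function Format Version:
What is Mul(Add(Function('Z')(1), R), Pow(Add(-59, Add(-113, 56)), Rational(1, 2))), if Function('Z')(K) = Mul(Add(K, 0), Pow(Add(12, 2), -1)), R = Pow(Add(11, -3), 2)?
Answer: Mul(Rational(897, 7), I, Pow(29, Rational(1, 2))) ≈ Mul(690.07, I)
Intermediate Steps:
R = 64 (R = Pow(8, 2) = 64)
Function('Z')(K) = Mul(Rational(1, 14), K) (Function('Z')(K) = Mul(K, Pow(14, -1)) = Mul(K, Rational(1, 14)) = Mul(Rational(1, 14), K))
Mul(Add(Function('Z')(1), R), Pow(Add(-59, Add(-113, 56)), Rational(1, 2))) = Mul(Add(Mul(Rational(1, 14), 1), 64), Pow(Add(-59, Add(-113, 56)), Rational(1, 2))) = Mul(Add(Rational(1, 14), 64), Pow(Add(-59, -57), Rational(1, 2))) = Mul(Rational(897, 14), Pow(-116, Rational(1, 2))) = Mul(Rational(897, 14), Mul(2, I, Pow(29, Rational(1, 2)))) = Mul(Rational(897, 7), I, Pow(29, Rational(1, 2)))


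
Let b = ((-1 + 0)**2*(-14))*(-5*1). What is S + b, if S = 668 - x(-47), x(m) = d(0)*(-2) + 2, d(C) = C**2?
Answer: 736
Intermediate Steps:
x(m) = 2 (x(m) = 0**2*(-2) + 2 = 0*(-2) + 2 = 0 + 2 = 2)
S = 666 (S = 668 - 1*2 = 668 - 2 = 666)
b = 70 (b = ((-1)**2*(-14))*(-5) = (1*(-14))*(-5) = -14*(-5) = 70)
S + b = 666 + 70 = 736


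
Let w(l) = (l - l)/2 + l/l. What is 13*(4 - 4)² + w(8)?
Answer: 1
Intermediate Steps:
w(l) = 1 (w(l) = 0*(½) + 1 = 0 + 1 = 1)
13*(4 - 4)² + w(8) = 13*(4 - 4)² + 1 = 13*0² + 1 = 13*0 + 1 = 0 + 1 = 1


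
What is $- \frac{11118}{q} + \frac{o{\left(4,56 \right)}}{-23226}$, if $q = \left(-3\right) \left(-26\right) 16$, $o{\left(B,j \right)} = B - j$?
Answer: $- \frac{21513481}{2415504} \approx -8.9064$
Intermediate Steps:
$q = 1248$ ($q = 78 \cdot 16 = 1248$)
$- \frac{11118}{q} + \frac{o{\left(4,56 \right)}}{-23226} = - \frac{11118}{1248} + \frac{4 - 56}{-23226} = \left(-11118\right) \frac{1}{1248} + \left(4 - 56\right) \left(- \frac{1}{23226}\right) = - \frac{1853}{208} - - \frac{26}{11613} = - \frac{1853}{208} + \frac{26}{11613} = - \frac{21513481}{2415504}$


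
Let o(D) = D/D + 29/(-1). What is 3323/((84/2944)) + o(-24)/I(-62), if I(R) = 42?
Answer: 815238/7 ≈ 1.1646e+5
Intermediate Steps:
o(D) = -28 (o(D) = 1 + 29*(-1) = 1 - 29 = -28)
3323/((84/2944)) + o(-24)/I(-62) = 3323/((84/2944)) - 28/42 = 3323/((84*(1/2944))) - 28*1/42 = 3323/(21/736) - 2/3 = 3323*(736/21) - 2/3 = 2445728/21 - 2/3 = 815238/7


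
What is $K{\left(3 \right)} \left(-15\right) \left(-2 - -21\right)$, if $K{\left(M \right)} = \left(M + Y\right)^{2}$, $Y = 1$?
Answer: $-4560$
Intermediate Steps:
$K{\left(M \right)} = \left(1 + M\right)^{2}$ ($K{\left(M \right)} = \left(M + 1\right)^{2} = \left(1 + M\right)^{2}$)
$K{\left(3 \right)} \left(-15\right) \left(-2 - -21\right) = \left(1 + 3\right)^{2} \left(-15\right) \left(-2 - -21\right) = 4^{2} \left(-15\right) \left(-2 + 21\right) = 16 \left(-15\right) 19 = \left(-240\right) 19 = -4560$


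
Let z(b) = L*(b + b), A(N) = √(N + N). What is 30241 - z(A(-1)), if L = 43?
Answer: 30241 - 86*I*√2 ≈ 30241.0 - 121.62*I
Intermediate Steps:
A(N) = √2*√N (A(N) = √(2*N) = √2*√N)
z(b) = 86*b (z(b) = 43*(b + b) = 43*(2*b) = 86*b)
30241 - z(A(-1)) = 30241 - 86*√2*√(-1) = 30241 - 86*√2*I = 30241 - 86*I*√2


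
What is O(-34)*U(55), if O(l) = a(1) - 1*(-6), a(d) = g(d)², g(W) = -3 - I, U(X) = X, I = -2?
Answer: 385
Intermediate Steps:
g(W) = -1 (g(W) = -3 - 1*(-2) = -3 + 2 = -1)
a(d) = 1 (a(d) = (-1)² = 1)
O(l) = 7 (O(l) = 1 - 1*(-6) = 1 + 6 = 7)
O(-34)*U(55) = 7*55 = 385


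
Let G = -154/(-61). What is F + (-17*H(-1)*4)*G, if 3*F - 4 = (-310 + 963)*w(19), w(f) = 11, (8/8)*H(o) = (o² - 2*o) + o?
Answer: 375575/183 ≈ 2052.3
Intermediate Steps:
H(o) = o² - o (H(o) = (o² - 2*o) + o = o² - o)
G = 154/61 (G = -154*(-1/61) = 154/61 ≈ 2.5246)
F = 7187/3 (F = 4/3 + ((-310 + 963)*11)/3 = 4/3 + (653*11)/3 = 4/3 + (⅓)*7183 = 4/3 + 7183/3 = 7187/3 ≈ 2395.7)
F + (-17*H(-1)*4)*G = 7187/3 - 17*(-(-1 - 1))*4*(154/61) = 7187/3 - 17*(-1*(-2))*4*(154/61) = 7187/3 - 34*4*(154/61) = 7187/3 - 17*8*(154/61) = 7187/3 - 136*154/61 = 7187/3 - 20944/61 = 375575/183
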